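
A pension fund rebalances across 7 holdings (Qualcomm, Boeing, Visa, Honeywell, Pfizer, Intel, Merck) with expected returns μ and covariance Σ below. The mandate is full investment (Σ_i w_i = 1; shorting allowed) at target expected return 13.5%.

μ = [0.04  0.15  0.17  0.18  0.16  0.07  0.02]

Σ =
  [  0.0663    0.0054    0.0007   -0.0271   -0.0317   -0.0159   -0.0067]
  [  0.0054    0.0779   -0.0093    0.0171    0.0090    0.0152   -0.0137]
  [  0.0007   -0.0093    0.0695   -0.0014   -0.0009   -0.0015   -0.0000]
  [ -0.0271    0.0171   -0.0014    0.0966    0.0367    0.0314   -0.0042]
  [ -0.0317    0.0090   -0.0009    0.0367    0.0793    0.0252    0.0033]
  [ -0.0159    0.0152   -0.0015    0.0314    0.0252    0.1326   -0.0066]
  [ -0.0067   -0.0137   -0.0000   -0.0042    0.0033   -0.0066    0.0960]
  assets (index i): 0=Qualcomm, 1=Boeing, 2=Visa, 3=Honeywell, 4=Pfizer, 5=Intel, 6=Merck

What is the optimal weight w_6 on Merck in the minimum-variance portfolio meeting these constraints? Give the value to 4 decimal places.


p=Σ⁻¹μ = [2.0305  1.6730  2.7030  1.4729  1.9925  -0.0885  0.5787]
q=Σ⁻¹𝟙 = [28.4519  10.2544  15.9905  9.4150  16.3680  5.3192  14.0807]
a=μᵀp=1.380995  b=𝟙ᵀp=10.362174  c=𝟙ᵀq=99.879858  D=ac−b²=30.558950
λ₁=(c·0.135−b)/D = (99.879858·0.135−10.362174)/30.558950 = 0.102150
λ₂=(a−b·0.135)/D = (1.380995−10.362174·0.135)/30.558950 = -0.000586
w* = 0.102150·p + -0.000586·q:
  w_0 = 0.102150·2.0305 + -0.000586·28.4519 = 0.1908  (Qualcomm)
  w_1 = 0.102150·1.6730 + -0.000586·10.2544 = 0.1649  (Boeing)
  w_2 = 0.102150·2.7030 + -0.000586·15.9905 = 0.2667  (Visa)
  w_3 = 0.102150·1.4729 + -0.000586·9.4150 = 0.1449  (Honeywell)
  w_4 = 0.102150·1.9925 + -0.000586·16.3680 = 0.1939  (Pfizer)
  w_5 = 0.102150·-0.0885 + -0.000586·5.3192 = -0.0122  (Intel)
  w_6 = 0.102150·0.5787 + -0.000586·14.0807 = 0.0509  (Merck)
Σw_i=1.0000  μᵀw=0.1350
σ²=wᵀΣw=λ₁·μ_p+λ₂ = 0.102150·0.135 + -0.000586 = 0.013205 ≈ 0.0132

0.0509


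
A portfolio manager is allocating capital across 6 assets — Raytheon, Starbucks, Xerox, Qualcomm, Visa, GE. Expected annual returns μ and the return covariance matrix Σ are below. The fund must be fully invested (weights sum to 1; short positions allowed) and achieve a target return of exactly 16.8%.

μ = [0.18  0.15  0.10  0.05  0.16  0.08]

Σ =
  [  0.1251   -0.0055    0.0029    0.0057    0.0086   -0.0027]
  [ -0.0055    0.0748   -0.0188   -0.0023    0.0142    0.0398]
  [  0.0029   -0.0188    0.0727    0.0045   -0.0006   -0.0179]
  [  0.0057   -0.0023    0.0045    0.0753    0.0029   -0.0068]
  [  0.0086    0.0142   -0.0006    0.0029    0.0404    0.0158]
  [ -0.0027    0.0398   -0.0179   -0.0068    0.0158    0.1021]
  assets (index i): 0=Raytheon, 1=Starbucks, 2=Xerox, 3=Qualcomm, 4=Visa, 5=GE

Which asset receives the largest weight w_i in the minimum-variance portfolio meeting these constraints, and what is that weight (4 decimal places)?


Visa (0.4904)

p=Σ⁻¹μ = [1.2595  2.0534  1.8315  0.3969  3.0090  -0.1017]
q=Σ⁻¹𝟙 = [6.6187  12.0845  17.6491  12.0877  15.8693  6.7021]
a=μᵀp=1.211023  b=𝟙ᵀp=8.448596  c=𝟙ᵀq=71.011401  D=ac−b²=14.617702
λ₁=(c·0.168−b)/D = (71.011401·0.168−8.448596)/14.617702 = 0.238158
λ₂=(a−b·0.168)/D = (1.211023−8.448596·0.168)/14.617702 = -0.014253
w* = 0.238158·p + -0.014253·q:
  w_0 = 0.238158·1.2595 + -0.014253·6.6187 = 0.2056  (Raytheon)
  w_1 = 0.238158·2.0534 + -0.014253·12.0845 = 0.3168  (Starbucks)
  w_2 = 0.238158·1.8315 + -0.014253·17.6491 = 0.1846  (Xerox)
  w_3 = 0.238158·0.3969 + -0.014253·12.0877 = -0.0778  (Qualcomm)
  w_4 = 0.238158·3.0090 + -0.014253·15.8693 = 0.4904  (Visa)
  w_5 = 0.238158·-0.1017 + -0.014253·6.7021 = -0.1197  (GE)
Σw_i=1.0000  μᵀw=0.1680
σ²=wᵀΣw=λ₁·μ_p+λ₂ = 0.238158·0.168 + -0.014253 = 0.025758 ≈ 0.0258


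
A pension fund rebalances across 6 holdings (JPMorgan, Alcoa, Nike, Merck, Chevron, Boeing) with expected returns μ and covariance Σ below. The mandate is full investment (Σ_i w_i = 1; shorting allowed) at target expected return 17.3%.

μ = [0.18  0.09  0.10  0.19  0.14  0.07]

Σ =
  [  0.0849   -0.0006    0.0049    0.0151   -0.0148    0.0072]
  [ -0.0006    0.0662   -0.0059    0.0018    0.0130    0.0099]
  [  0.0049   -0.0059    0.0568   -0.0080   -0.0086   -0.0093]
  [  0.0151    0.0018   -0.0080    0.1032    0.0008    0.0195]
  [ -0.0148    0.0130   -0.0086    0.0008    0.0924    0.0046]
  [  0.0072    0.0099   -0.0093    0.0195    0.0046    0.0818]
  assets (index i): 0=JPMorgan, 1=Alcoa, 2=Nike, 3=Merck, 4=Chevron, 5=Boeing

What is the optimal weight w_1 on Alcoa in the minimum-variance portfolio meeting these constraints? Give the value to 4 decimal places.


0.0280

p=Σ⁻¹μ = [2.0053  1.1241  2.2660  1.6312  1.8597  0.3074]
q=Σ⁻¹𝟙 = [10.4911  13.1503  22.6007  7.7410  12.2040  9.7479]
a=μᵀp=1.280527  b=𝟙ᵀp=9.193685  c=𝟙ᵀq=75.934871  D=ac−b²=12.712810
λ₁=(c·0.173−b)/D = (75.934871·0.173−9.193685)/12.712810 = 0.310163
λ₂=(a−b·0.173)/D = (1.280527−9.193685·0.173)/12.712810 = -0.024383
w* = 0.310163·p + -0.024383·q:
  w_0 = 0.310163·2.0053 + -0.024383·10.4911 = 0.3662  (JPMorgan)
  w_1 = 0.310163·1.1241 + -0.024383·13.1503 = 0.0280  (Alcoa)
  w_2 = 0.310163·2.2660 + -0.024383·22.6007 = 0.1517  (Nike)
  w_3 = 0.310163·1.6312 + -0.024383·7.7410 = 0.3172  (Merck)
  w_4 = 0.310163·1.8597 + -0.024383·12.2040 = 0.2792  (Chevron)
  w_5 = 0.310163·0.3074 + -0.024383·9.7479 = -0.1423  (Boeing)
Σw_i=1.0000  μᵀw=0.1730
σ²=wᵀΣw=λ₁·μ_p+λ₂ = 0.310163·0.173 + -0.024383 = 0.029275 ≈ 0.0293


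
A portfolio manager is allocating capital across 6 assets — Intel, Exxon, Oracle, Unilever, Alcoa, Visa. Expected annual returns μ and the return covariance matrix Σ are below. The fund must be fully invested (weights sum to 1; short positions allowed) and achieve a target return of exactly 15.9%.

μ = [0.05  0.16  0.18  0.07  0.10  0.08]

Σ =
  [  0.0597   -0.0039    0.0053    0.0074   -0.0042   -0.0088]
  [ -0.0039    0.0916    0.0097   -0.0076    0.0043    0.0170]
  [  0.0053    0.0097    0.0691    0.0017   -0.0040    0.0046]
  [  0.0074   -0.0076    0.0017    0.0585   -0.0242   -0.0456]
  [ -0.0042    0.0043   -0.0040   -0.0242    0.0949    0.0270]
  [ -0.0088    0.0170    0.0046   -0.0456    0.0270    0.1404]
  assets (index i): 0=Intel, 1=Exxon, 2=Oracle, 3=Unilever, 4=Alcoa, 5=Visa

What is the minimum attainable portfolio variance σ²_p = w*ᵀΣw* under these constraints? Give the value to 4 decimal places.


0.0306

p=Σ⁻¹μ = [0.6512  1.5058  2.3083  2.5658  1.5112  0.8954]
q=Σ⁻¹𝟙 = [15.4558  9.7860  11.0221  33.9426  15.7619  14.5382]
a=μᵀp=1.091346  b=𝟙ᵀp=9.437761  c=𝟙ᵀq=100.506566  D=ac−b²=20.616112
λ₁=(c·0.159−b)/D = (100.506566·0.159−9.437761)/20.616112 = 0.317363
λ₂=(a−b·0.159)/D = (1.091346−9.437761·0.159)/20.616112 = -0.019851
w* = 0.317363·p + -0.019851·q:
  w_0 = 0.317363·0.6512 + -0.019851·15.4558 = -0.1001  (Intel)
  w_1 = 0.317363·1.5058 + -0.019851·9.7860 = 0.2836  (Exxon)
  w_2 = 0.317363·2.3083 + -0.019851·11.0221 = 0.5138  (Oracle)
  w_3 = 0.317363·2.5658 + -0.019851·33.9426 = 0.1405  (Unilever)
  w_4 = 0.317363·1.5112 + -0.019851·15.7619 = 0.1667  (Alcoa)
  w_5 = 0.317363·0.8954 + -0.019851·14.5382 = -0.0044  (Visa)
Σw_i=1.0000  μᵀw=0.1590
σ²=wᵀΣw=λ₁·μ_p+λ₂ = 0.317363·0.159 + -0.019851 = 0.030609 ≈ 0.0306


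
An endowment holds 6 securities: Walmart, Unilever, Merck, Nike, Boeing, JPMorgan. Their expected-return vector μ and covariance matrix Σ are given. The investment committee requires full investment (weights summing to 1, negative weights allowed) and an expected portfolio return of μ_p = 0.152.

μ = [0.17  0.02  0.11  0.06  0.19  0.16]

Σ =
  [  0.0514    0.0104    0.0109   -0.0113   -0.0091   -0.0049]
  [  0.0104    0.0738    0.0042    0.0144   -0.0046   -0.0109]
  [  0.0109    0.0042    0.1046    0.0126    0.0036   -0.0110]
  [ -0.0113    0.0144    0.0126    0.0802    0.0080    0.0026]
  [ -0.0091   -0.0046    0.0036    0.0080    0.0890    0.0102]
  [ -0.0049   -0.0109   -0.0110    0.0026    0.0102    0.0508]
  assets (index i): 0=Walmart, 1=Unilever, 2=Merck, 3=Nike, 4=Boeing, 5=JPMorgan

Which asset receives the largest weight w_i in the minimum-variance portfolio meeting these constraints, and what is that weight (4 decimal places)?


Walmart (0.3415)

p=Σ⁻¹μ = [3.9790  0.1106  0.8033  0.8508  2.0633  3.2733]
q=Σ⁻¹𝟙 = [21.6835  12.1346  7.6845  10.3646  10.1472  23.4763]
a=μᵀp=1.733801  b=𝟙ᵀp=11.080240  c=𝟙ᵀq=85.490780  D=ac−b²=25.452328
λ₁=(c·0.152−b)/D = (85.490780·0.152−11.080240)/25.452328 = 0.075214
λ₂=(a−b·0.152)/D = (1.733801−11.080240·0.152)/25.452328 = 0.001949
w* = 0.075214·p + 0.001949·q:
  w_0 = 0.075214·3.9790 + 0.001949·21.6835 = 0.3415  (Walmart)
  w_1 = 0.075214·0.1106 + 0.001949·12.1346 = 0.0320  (Unilever)
  w_2 = 0.075214·0.8033 + 0.001949·7.6845 = 0.0754  (Merck)
  w_3 = 0.075214·0.8508 + 0.001949·10.3646 = 0.0842  (Nike)
  w_4 = 0.075214·2.0633 + 0.001949·10.1472 = 0.1750  (Boeing)
  w_5 = 0.075214·3.2733 + 0.001949·23.4763 = 0.2919  (JPMorgan)
Σw_i=1.0000  μᵀw=0.1520
σ²=wᵀΣw=λ₁·μ_p+λ₂ = 0.075214·0.152 + 0.001949 = 0.013381 ≈ 0.0134


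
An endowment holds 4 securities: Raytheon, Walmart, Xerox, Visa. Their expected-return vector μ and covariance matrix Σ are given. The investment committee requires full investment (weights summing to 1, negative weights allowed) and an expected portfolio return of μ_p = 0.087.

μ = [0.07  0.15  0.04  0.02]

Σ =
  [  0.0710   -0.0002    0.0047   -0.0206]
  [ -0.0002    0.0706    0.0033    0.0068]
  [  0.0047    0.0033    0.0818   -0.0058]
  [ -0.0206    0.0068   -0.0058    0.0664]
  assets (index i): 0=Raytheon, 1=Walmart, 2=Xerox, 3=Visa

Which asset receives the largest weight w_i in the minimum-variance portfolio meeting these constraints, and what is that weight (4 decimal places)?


Walmart (0.3854)

u=Σ⁻¹μ = [1.1016  2.0655  0.3753  0.4642]
v=Σ⁻¹𝟙 = [19.3912  11.6352  12.1264  20.9439]
a=μᵀu=0.411233  b=𝟙ᵀu=4.006594  c=𝟙ᵀv=64.096663  D=ac−b²=10.305884
λ₁=(c·0.087−b)/D = (64.096663·0.087−4.006594)/10.305884 = 0.152322
λ₂=(a−b·0.087)/D = (0.411233−4.006594·0.087)/10.305884 = 0.006080
w* = 0.152322·u + 0.006080·v:
  w_0 = 0.152322·1.1016 + 0.006080·19.3912 = 0.2857  (Raytheon)
  w_1 = 0.152322·2.0655 + 0.006080·11.6352 = 0.3854  (Walmart)
  w_2 = 0.152322·0.3753 + 0.006080·12.1264 = 0.1309  (Xerox)
  w_3 = 0.152322·0.4642 + 0.006080·20.9439 = 0.1980  (Visa)
Σw_i=1.0000  μᵀw=0.0870
σ²=wᵀΣw=λ₁·μ_p+λ₂ = 0.152322·0.087 + 0.006080 = 0.019332 ≈ 0.0193


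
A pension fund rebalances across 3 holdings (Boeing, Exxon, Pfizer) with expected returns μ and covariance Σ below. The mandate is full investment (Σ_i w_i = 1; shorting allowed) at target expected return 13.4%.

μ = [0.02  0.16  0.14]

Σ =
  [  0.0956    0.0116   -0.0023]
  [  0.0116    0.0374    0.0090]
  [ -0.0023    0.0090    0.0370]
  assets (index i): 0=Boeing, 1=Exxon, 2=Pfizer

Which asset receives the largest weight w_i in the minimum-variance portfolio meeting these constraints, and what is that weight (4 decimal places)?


Pfizer (0.4575)

x=Σ⁻¹μ = [-0.1621  3.6329  2.8900]
y=Σ⁻¹𝟙 = [8.7754  18.4617  23.0818]
a=μᵀx=0.982624  b=𝟙ᵀx=6.360841  c=𝟙ᵀy=50.319001  D=ac−b²=8.984373
λ₁=(c·0.134−b)/D = (50.319001·0.134−6.360841)/8.984373 = 0.042508
λ₂=(a−b·0.134)/D = (0.982624−6.360841·0.134)/8.984373 = 0.014500
w* = 0.042508·x + 0.014500·y:
  w_0 = 0.042508·-0.1621 + 0.014500·8.7754 = 0.1204  (Boeing)
  w_1 = 0.042508·3.6329 + 0.014500·18.4617 = 0.4221  (Exxon)
  w_2 = 0.042508·2.8900 + 0.014500·23.0818 = 0.4575  (Pfizer)
Σw_i=1.0000  μᵀw=0.1340
σ²=wᵀΣw=λ₁·μ_p+λ₂ = 0.042508·0.134 + 0.014500 = 0.020196 ≈ 0.0202


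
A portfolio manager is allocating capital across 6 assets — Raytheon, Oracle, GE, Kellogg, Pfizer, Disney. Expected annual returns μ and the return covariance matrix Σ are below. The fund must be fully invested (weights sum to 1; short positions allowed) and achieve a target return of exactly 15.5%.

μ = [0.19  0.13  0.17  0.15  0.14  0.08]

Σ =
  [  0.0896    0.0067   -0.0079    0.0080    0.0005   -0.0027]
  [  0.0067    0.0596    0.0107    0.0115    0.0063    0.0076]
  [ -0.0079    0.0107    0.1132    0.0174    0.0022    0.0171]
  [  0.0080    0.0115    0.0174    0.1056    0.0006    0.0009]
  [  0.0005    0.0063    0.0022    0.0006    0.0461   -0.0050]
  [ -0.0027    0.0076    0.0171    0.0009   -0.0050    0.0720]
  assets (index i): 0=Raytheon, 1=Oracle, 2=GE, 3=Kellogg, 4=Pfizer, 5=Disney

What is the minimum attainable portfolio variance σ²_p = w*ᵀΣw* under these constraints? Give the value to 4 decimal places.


g=Σ⁻¹μ = [2.0729  1.1256  1.1950  0.9192  2.8974  0.9759]
h=Σ⁻¹𝟙 = [10.6207  9.4030  5.2315  6.5427  21.4166  13.4576]
a=μᵀg=1.364918  b=𝟙ᵀg=9.186016  c=𝟙ᵀh=66.672121  D=ac−b²=6.619065
λ₁=(c·0.155−b)/D = (66.672121·0.155−9.186016)/6.619065 = 0.173463
λ₂=(a−b·0.155)/D = (1.364918−9.186016·0.155)/6.619065 = -0.008901
w* = 0.173463·g + -0.008901·h:
  w_0 = 0.173463·2.0729 + -0.008901·10.6207 = 0.2650  (Raytheon)
  w_1 = 0.173463·1.1256 + -0.008901·9.4030 = 0.1115  (Oracle)
  w_2 = 0.173463·1.1950 + -0.008901·5.2315 = 0.1607  (GE)
  w_3 = 0.173463·0.9192 + -0.008901·6.5427 = 0.1012  (Kellogg)
  w_4 = 0.173463·2.8974 + -0.008901·21.4166 = 0.3120  (Pfizer)
  w_5 = 0.173463·0.9759 + -0.008901·13.4576 = 0.0495  (Disney)
Σw_i=1.0000  μᵀw=0.1550
σ²=wᵀΣw=λ₁·μ_p+λ₂ = 0.173463·0.155 + -0.008901 = 0.017986 ≈ 0.0180

0.0180


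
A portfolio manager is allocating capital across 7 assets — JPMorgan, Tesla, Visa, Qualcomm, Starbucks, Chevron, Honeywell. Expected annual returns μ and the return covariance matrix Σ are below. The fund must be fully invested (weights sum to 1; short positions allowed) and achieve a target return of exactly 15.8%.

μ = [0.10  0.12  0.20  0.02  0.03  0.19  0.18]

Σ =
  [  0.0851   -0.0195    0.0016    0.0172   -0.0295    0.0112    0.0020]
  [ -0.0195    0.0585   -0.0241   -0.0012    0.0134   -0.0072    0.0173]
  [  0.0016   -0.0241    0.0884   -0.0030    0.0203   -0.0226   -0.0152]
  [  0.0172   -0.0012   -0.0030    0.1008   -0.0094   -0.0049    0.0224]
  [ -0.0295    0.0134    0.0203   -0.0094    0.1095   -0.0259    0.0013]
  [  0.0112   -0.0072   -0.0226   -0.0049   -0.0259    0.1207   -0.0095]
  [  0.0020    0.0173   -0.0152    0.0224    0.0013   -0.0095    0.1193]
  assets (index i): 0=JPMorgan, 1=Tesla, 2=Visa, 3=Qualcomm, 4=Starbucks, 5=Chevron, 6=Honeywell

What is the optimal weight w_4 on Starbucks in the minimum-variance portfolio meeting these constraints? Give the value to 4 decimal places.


p=Σ⁻¹μ = [1.7132  4.2352  4.3312  -0.1560  -0.0033  2.6020  1.6543]
q=Σ⁻¹𝟙 = [18.0130  30.0662  22.0871  8.2457  10.5412  15.6207  6.1152]
a=μᵀp=2.334705  b=𝟙ᵀp=14.376490  c=𝟙ᵀq=110.689162  D=ac−b²=51.743064
λ₁=(c·0.158−b)/D = (110.689162·0.158−14.376490)/51.743064 = 0.060151
λ₂=(a−b·0.158)/D = (2.334705−14.376490·0.158)/51.743064 = 0.001222
w* = 0.060151·p + 0.001222·q:
  w_0 = 0.060151·1.7132 + 0.001222·18.0130 = 0.1251  (JPMorgan)
  w_1 = 0.060151·4.2352 + 0.001222·30.0662 = 0.2915  (Tesla)
  w_2 = 0.060151·4.3312 + 0.001222·22.0871 = 0.2875  (Visa)
  w_3 = 0.060151·-0.1560 + 0.001222·8.2457 = 0.0007  (Qualcomm)
  w_4 = 0.060151·-0.0033 + 0.001222·10.5412 = 0.0127  (Starbucks)
  w_5 = 0.060151·2.6020 + 0.001222·15.6207 = 0.1756  (Chevron)
  w_6 = 0.060151·1.6543 + 0.001222·6.1152 = 0.1070  (Honeywell)
Σw_i=1.0000  μᵀw=0.1580
σ²=wᵀΣw=λ₁·μ_p+λ₂ = 0.060151·0.158 + 0.001222 = 0.010726 ≈ 0.0107

0.0127


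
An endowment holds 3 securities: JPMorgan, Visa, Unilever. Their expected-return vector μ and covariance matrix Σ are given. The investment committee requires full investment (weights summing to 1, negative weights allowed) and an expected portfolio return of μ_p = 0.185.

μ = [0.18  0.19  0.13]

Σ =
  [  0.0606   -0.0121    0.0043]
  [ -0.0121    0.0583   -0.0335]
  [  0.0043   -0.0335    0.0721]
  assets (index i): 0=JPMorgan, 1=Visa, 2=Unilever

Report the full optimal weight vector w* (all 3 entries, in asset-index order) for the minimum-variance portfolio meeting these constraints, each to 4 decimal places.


g=Σ⁻¹μ = [3.9934  6.8034  4.7260]
h=Σ⁻¹𝟙 = [22.1995  39.5203  30.9081]
a=μᵀg=2.625844  b=𝟙ᵀg=15.522828  c=𝟙ᵀh=92.627940  D=ac−b²=2.268336
λ₁=(c·0.185−b)/D = (92.627940·0.185−15.522828)/2.268336 = 0.711244
λ₂=(a−b·0.185)/D = (2.625844−15.522828·0.185)/2.268336 = -0.108396
w* = 0.711244·g + -0.108396·h:
  w_0 = 0.711244·3.9934 + -0.108396·22.1995 = 0.4339  (JPMorgan)
  w_1 = 0.711244·6.8034 + -0.108396·39.5203 = 0.5551  (Visa)
  w_2 = 0.711244·4.7260 + -0.108396·30.9081 = 0.0110  (Unilever)
Σw_i=1.0000  μᵀw=0.1850
σ²=wᵀΣw=λ₁·μ_p+λ₂ = 0.711244·0.185 + -0.108396 = 0.023184 ≈ 0.0232

0.4339  0.5551  0.0110


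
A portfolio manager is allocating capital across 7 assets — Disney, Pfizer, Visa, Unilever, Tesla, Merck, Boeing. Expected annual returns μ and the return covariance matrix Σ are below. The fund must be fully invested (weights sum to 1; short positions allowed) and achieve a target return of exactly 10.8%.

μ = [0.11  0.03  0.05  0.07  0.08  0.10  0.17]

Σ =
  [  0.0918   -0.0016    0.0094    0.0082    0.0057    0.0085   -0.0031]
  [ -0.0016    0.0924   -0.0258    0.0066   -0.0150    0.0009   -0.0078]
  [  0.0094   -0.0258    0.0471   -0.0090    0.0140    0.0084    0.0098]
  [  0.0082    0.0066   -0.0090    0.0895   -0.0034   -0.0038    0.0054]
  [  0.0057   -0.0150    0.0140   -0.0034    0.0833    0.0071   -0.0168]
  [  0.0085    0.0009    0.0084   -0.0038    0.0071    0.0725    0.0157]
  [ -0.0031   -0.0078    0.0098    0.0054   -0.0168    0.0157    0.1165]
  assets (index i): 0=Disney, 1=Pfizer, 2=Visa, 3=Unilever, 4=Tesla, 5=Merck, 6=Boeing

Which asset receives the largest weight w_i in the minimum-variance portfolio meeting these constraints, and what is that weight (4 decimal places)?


p=Σ⁻¹μ = [0.9943  0.7792  0.6089  0.6811  1.1999  0.7706  1.5242]
q=Σ⁻¹𝟙 = [6.2593  20.1051  26.6829  12.0927  12.1978  7.4139  8.0511]
a=μᵀp=0.643041  b=𝟙ᵀp=6.558210  c=𝟙ᵀq=92.802764  D=ac−b²=16.665836
λ₁=(c·0.108−b)/D = (92.802764·0.108−6.558210)/16.665836 = 0.207880
λ₂=(a−b·0.108)/D = (0.643041−6.558210·0.108)/16.665836 = -0.003915
w* = 0.207880·p + -0.003915·q:
  w_0 = 0.207880·0.9943 + -0.003915·6.2593 = 0.1822  (Disney)
  w_1 = 0.207880·0.7792 + -0.003915·20.1051 = 0.0833  (Pfizer)
  w_2 = 0.207880·0.6089 + -0.003915·26.6829 = 0.0221  (Visa)
  w_3 = 0.207880·0.6811 + -0.003915·12.0927 = 0.0943  (Unilever)
  w_4 = 0.207880·1.1999 + -0.003915·12.1978 = 0.2017  (Tesla)
  w_5 = 0.207880·0.7706 + -0.003915·7.4139 = 0.1312  (Merck)
  w_6 = 0.207880·1.5242 + -0.003915·8.0511 = 0.2853  (Boeing)
Σw_i=1.0000  μᵀw=0.1080
σ²=wᵀΣw=λ₁·μ_p+λ₂ = 0.207880·0.108 + -0.003915 = 0.018536 ≈ 0.0185

Boeing (0.2853)


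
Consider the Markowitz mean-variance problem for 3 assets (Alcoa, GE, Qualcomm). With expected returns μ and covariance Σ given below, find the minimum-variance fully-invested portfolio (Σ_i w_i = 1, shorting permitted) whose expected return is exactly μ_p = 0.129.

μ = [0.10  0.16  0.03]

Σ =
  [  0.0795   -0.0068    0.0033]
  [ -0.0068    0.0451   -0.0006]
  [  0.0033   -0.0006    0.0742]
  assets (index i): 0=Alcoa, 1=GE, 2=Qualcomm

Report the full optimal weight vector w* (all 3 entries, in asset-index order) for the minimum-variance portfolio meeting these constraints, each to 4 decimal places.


0.2738  0.6141  0.1121

p=Σ⁻¹μ = [1.5668  3.7888  0.3653]
q=Σ⁻¹𝟙 = [14.1307  24.4771  13.0466]
a=μᵀp=0.773837  b=𝟙ᵀp=5.720801  c=𝟙ᵀq=51.654350  D=ac−b²=7.244487
λ₁=(c·0.129−b)/D = (51.654350·0.129−5.720801)/7.244487 = 0.130114
λ₂=(a−b·0.129)/D = (0.773837−5.720801·0.129)/7.244487 = 0.004949
w* = 0.130114·p + 0.004949·q:
  w_0 = 0.130114·1.5668 + 0.004949·14.1307 = 0.2738  (Alcoa)
  w_1 = 0.130114·3.7888 + 0.004949·24.4771 = 0.6141  (GE)
  w_2 = 0.130114·0.3653 + 0.004949·13.0466 = 0.1121  (Qualcomm)
Σw_i=1.0000  μᵀw=0.1290
σ²=wᵀΣw=λ₁·μ_p+λ₂ = 0.130114·0.129 + 0.004949 = 0.021734 ≈ 0.0217


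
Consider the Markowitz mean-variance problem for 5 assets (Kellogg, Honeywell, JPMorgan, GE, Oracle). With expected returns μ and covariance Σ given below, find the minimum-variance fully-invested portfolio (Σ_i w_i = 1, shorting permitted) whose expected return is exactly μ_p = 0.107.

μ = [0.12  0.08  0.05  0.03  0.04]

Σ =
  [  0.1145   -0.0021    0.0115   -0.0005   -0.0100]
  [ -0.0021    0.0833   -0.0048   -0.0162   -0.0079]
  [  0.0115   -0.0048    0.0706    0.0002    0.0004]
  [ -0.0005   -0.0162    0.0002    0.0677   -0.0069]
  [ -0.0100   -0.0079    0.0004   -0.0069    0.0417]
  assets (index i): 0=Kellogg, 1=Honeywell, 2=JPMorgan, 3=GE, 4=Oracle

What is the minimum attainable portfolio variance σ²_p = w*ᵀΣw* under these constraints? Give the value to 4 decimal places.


0.0579

u=Σ⁻¹μ = [1.1607  1.3640  0.5999  0.9441  1.6465]
v=Σ⁻¹𝟙 = [10.8477  20.8368  13.5540  23.2883  34.2531]
a=μᵀu=0.372580  b=𝟙ᵀu=5.715144  c=𝟙ᵀv=102.779920  D=ac−b²=5.630834
λ₁=(c·0.107−b)/D = (102.779920·0.107−5.715144)/5.630834 = 0.938104
λ₂=(a−b·0.107)/D = (0.372580−5.715144·0.107)/5.630834 = -0.042434
w* = 0.938104·u + -0.042434·v:
  w_0 = 0.938104·1.1607 + -0.042434·10.8477 = 0.6286  (Kellogg)
  w_1 = 0.938104·1.3640 + -0.042434·20.8368 = 0.3953  (Honeywell)
  w_2 = 0.938104·0.5999 + -0.042434·13.5540 = -0.0124  (JPMorgan)
  w_3 = 0.938104·0.9441 + -0.042434·23.2883 = -0.1025  (GE)
  w_4 = 0.938104·1.6465 + -0.042434·34.2531 = 0.0910  (Oracle)
Σw_i=1.0000  μᵀw=0.1070
σ²=wᵀΣw=λ₁·μ_p+λ₂ = 0.938104·0.107 + -0.042434 = 0.057943 ≈ 0.0579


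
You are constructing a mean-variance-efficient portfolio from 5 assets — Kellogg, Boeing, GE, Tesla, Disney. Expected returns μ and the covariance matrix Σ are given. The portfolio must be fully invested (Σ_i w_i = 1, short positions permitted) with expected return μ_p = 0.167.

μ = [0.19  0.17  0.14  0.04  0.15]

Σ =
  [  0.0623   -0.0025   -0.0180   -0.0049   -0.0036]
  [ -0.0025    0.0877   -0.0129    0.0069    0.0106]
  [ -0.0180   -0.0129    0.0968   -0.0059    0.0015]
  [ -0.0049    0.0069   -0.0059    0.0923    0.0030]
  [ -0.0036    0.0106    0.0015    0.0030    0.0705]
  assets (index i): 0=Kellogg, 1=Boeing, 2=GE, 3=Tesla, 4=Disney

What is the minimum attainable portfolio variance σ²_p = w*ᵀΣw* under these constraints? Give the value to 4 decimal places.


0.0159

g=Σ⁻¹μ = [4.0103  2.1384  2.4825  0.5823  1.9333]
h=Σ⁻¹𝟙 = [23.0355  12.0591  16.7445  11.8136  12.6886]
a=μᵀg=1.786337  b=𝟙ᵀg=11.146856  c=𝟙ᵀh=76.341282  D=ac−b²=12.118851
λ₁=(c·0.167−b)/D = (76.341282·0.167−11.146856)/12.118851 = 0.132202
λ₂=(a−b·0.167)/D = (1.786337−11.146856·0.167)/12.118851 = -0.006204
w* = 0.132202·g + -0.006204·h:
  w_0 = 0.132202·4.0103 + -0.006204·23.0355 = 0.3873  (Kellogg)
  w_1 = 0.132202·2.1384 + -0.006204·12.0591 = 0.2079  (Boeing)
  w_2 = 0.132202·2.4825 + -0.006204·16.7445 = 0.2243  (GE)
  w_3 = 0.132202·0.5823 + -0.006204·11.8136 = 0.0037  (Tesla)
  w_4 = 0.132202·1.9333 + -0.006204·12.6886 = 0.1769  (Disney)
Σw_i=1.0000  μᵀw=0.1670
σ²=wᵀΣw=λ₁·μ_p+λ₂ = 0.132202·0.167 + -0.006204 = 0.015874 ≈ 0.0159


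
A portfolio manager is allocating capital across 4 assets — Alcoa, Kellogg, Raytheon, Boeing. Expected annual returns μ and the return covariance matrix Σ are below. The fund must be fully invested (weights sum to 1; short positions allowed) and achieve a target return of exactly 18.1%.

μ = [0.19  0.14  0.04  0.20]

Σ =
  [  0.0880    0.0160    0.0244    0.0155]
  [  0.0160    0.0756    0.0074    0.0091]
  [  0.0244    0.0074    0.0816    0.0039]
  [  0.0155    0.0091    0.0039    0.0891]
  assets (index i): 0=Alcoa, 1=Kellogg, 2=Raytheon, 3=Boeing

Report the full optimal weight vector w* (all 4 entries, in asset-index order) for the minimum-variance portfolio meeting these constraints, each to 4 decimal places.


u=Σ⁻¹μ = [1.6583  1.3010  -0.2112  1.8326]
v=Σ⁻¹𝟙 = [5.3872  10.1118  9.3042  8.8462]
a=μᵀu=0.855283  b=𝟙ᵀu=4.580624  c=𝟙ᵀv=33.649411  D=ac−b²=7.797637
λ₁=(c·0.181−b)/D = (33.649411·0.181−4.580624)/7.797637 = 0.193638
λ₂=(a−b·0.181)/D = (0.855283−4.580624·0.181)/7.797637 = 0.003359
w* = 0.193638·u + 0.003359·v:
  w_0 = 0.193638·1.6583 + 0.003359·5.3872 = 0.3392  (Alcoa)
  w_1 = 0.193638·1.3010 + 0.003359·10.1118 = 0.2859  (Kellogg)
  w_2 = 0.193638·-0.2112 + 0.003359·9.3042 = -0.0097  (Raytheon)
  w_3 = 0.193638·1.8326 + 0.003359·8.8462 = 0.3846  (Boeing)
Σw_i=1.0000  μᵀw=0.1810
σ²=wᵀΣw=λ₁·μ_p+λ₂ = 0.193638·0.181 + 0.003359 = 0.038407 ≈ 0.0384

0.3392  0.2859  -0.0097  0.3846


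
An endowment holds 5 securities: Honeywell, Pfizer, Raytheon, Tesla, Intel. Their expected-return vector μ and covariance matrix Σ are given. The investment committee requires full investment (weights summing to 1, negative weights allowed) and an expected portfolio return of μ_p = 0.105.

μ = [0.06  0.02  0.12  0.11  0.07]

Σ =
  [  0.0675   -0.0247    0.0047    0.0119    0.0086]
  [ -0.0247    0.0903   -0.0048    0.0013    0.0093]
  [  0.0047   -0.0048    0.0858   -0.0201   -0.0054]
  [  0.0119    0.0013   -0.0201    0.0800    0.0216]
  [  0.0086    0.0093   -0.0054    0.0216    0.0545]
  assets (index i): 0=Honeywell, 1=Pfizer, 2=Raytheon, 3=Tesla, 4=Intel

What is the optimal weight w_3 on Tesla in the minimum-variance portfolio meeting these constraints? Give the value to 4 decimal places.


0.3767

x=Σ⁻¹μ = [0.5361  0.3693  1.7975  1.5519  0.6998]
y=Σ⁻¹𝟙 = [16.0514  15.0198  14.7954  10.7633  10.4529]
a=μᵀx=0.474950  b=𝟙ᵀx=4.954591  c=𝟙ᵀy=67.082743  D=ac−b²=7.312973
λ₁=(c·0.105−b)/D = (67.082743·0.105−4.954591)/7.312973 = 0.285670
λ₂=(a−b·0.105)/D = (0.474950−4.954591·0.105)/7.312973 = -0.006192
w* = 0.285670·x + -0.006192·y:
  w_0 = 0.285670·0.5361 + -0.006192·16.0514 = 0.0538  (Honeywell)
  w_1 = 0.285670·0.3693 + -0.006192·15.0198 = 0.0125  (Pfizer)
  w_2 = 0.285670·1.7975 + -0.006192·14.7954 = 0.4219  (Raytheon)
  w_3 = 0.285670·1.5519 + -0.006192·10.7633 = 0.3767  (Tesla)
  w_4 = 0.285670·0.6998 + -0.006192·10.4529 = 0.1352  (Intel)
Σw_i=1.0000  μᵀw=0.1050
σ²=wᵀΣw=λ₁·μ_p+λ₂ = 0.285670·0.105 + -0.006192 = 0.023803 ≈ 0.0238


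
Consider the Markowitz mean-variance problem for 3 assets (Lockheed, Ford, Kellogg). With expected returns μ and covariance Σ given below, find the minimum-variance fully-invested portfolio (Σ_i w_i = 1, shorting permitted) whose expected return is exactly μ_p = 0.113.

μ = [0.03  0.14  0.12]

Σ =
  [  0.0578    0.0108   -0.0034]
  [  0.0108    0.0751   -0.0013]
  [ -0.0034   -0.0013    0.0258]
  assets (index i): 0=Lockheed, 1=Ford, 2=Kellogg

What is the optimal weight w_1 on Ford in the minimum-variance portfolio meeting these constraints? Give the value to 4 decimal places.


0.2281

g=Σ⁻¹μ = [0.4499  1.8827  4.8053]
h=Σ⁻¹𝟙 = [17.6018  11.5054  41.6590]
a=μᵀg=0.853708  b=𝟙ᵀg=7.137897  c=𝟙ᵀh=70.766228  D=ac−b²=9.464128
λ₁=(c·0.113−b)/D = (70.766228·0.113−7.137897)/9.464128 = 0.090731
λ₂=(a−b·0.113)/D = (0.853708−7.137897·0.113)/9.464128 = 0.004979
w* = 0.090731·g + 0.004979·h:
  w_0 = 0.090731·0.4499 + 0.004979·17.6018 = 0.1285  (Lockheed)
  w_1 = 0.090731·1.8827 + 0.004979·11.5054 = 0.2281  (Ford)
  w_2 = 0.090731·4.8053 + 0.004979·41.6590 = 0.6434  (Kellogg)
Σw_i=1.0000  μᵀw=0.1130
σ²=wᵀΣw=λ₁·μ_p+λ₂ = 0.090731·0.113 + 0.004979 = 0.015232 ≈ 0.0152


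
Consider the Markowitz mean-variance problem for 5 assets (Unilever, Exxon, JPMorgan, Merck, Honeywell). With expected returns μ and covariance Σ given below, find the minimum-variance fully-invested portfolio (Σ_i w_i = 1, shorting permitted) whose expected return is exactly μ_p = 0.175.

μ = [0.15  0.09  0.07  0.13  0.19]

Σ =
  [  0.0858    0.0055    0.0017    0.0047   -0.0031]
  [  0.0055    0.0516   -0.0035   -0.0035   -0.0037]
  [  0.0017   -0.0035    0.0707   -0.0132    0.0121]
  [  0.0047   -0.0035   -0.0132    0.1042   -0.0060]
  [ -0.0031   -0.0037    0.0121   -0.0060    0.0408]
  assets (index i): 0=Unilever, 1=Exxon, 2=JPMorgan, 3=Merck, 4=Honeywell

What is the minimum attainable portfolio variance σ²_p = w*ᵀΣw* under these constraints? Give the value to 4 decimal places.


0.0210

u=Σ⁻¹μ = [1.7020  2.0667  0.4821  1.5930  5.0649]
v=Σ⁻¹𝟙 = [10.1965  21.8749  13.0764  12.9851  25.2998]
a=μᵀu=1.644457  b=𝟙ᵀu=10.908585  c=𝟙ᵀv=83.432681  D=ac−b²=18.204202
λ₁=(c·0.175−b)/D = (83.432681·0.175−10.908585)/18.204202 = 0.202818
λ₂=(a−b·0.175)/D = (1.644457−10.908585·0.175)/18.204202 = -0.014532
w* = 0.202818·u + -0.014532·v:
  w_0 = 0.202818·1.7020 + -0.014532·10.1965 = 0.1970  (Unilever)
  w_1 = 0.202818·2.0667 + -0.014532·21.8749 = 0.1013  (Exxon)
  w_2 = 0.202818·0.4821 + -0.014532·13.0764 = -0.0923  (JPMorgan)
  w_3 = 0.202818·1.5930 + -0.014532·12.9851 = 0.1344  (Merck)
  w_4 = 0.202818·5.0649 + -0.014532·25.2998 = 0.6596  (Honeywell)
Σw_i=1.0000  μᵀw=0.1750
σ²=wᵀΣw=λ₁·μ_p+λ₂ = 0.202818·0.175 + -0.014532 = 0.020961 ≈ 0.0210


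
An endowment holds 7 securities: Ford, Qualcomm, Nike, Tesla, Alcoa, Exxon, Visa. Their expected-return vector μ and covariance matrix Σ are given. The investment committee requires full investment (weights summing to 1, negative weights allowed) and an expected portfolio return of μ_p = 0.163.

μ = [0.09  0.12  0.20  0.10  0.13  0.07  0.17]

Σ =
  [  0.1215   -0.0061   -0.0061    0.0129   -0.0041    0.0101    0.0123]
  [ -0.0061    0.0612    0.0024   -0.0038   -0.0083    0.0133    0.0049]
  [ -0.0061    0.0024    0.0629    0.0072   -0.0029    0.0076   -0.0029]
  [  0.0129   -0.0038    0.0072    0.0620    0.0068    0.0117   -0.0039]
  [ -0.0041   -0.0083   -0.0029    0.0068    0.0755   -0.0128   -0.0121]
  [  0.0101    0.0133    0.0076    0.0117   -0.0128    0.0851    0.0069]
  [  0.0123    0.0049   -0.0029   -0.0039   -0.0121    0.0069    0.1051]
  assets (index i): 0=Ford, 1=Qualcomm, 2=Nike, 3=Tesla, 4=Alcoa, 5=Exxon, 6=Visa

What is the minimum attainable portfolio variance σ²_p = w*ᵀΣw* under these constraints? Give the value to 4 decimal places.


g=Σ⁻¹μ = [0.7805  2.1107  3.2277  1.0283  2.3483  0.1766  1.8137]
h=Σ⁻¹𝟙 = [7.6492  17.2707  15.1434  11.1637  17.9868  7.1310  10.2491]
a=μᵀg=1.697863  b=𝟙ᵀg=11.485754  c=𝟙ᵀh=86.593833  D=ac−b²=15.101891
λ₁=(c·0.163−b)/D = (86.593833·0.163−11.485754)/15.101891 = 0.174087
λ₂=(a−b·0.163)/D = (1.697863−11.485754·0.163)/15.101891 = -0.011543
w* = 0.174087·g + -0.011543·h:
  w_0 = 0.174087·0.7805 + -0.011543·7.6492 = 0.0476  (Ford)
  w_1 = 0.174087·2.1107 + -0.011543·17.2707 = 0.1681  (Qualcomm)
  w_2 = 0.174087·3.2277 + -0.011543·15.1434 = 0.3871  (Nike)
  w_3 = 0.174087·1.0283 + -0.011543·11.1637 = 0.0501  (Tesla)
  w_4 = 0.174087·2.3483 + -0.011543·17.9868 = 0.2012  (Alcoa)
  w_5 = 0.174087·0.1766 + -0.011543·7.1310 = -0.0516  (Exxon)
  w_6 = 0.174087·1.8137 + -0.011543·10.2491 = 0.1974  (Visa)
Σw_i=1.0000  μᵀw=0.1630
σ²=wᵀΣw=λ₁·μ_p+λ₂ = 0.174087·0.163 + -0.011543 = 0.016834 ≈ 0.0168

0.0168


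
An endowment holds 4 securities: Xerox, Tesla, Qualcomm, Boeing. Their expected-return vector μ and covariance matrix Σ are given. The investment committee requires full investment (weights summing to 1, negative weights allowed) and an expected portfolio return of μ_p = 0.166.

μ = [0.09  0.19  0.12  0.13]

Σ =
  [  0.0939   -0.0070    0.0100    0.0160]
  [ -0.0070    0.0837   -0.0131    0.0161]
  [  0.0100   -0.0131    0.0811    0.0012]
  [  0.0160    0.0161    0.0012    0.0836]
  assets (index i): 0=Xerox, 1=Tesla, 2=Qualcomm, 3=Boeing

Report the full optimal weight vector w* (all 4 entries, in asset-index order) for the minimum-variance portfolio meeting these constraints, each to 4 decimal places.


-0.0202  0.6327  0.2772  0.1104

g=Σ⁻¹μ = [0.7980  2.4379  1.7616  0.9075]
h=Σ⁻¹𝟙 = [8.9542  13.3323  13.2691  7.4900]
a=μᵀg=0.864389  b=𝟙ᵀg=5.905003  c=𝟙ᵀh=43.045547  D=ac−b²=2.339053
λ₁=(c·0.166−b)/D = (43.045547·0.166−5.905003)/2.339053 = 0.530367
λ₂=(a−b·0.166)/D = (0.864389−5.905003·0.166)/2.339053 = -0.049525
w* = 0.530367·g + -0.049525·h:
  w_0 = 0.530367·0.7980 + -0.049525·8.9542 = -0.0202  (Xerox)
  w_1 = 0.530367·2.4379 + -0.049525·13.3323 = 0.6327  (Tesla)
  w_2 = 0.530367·1.7616 + -0.049525·13.2691 = 0.2772  (Qualcomm)
  w_3 = 0.530367·0.9075 + -0.049525·7.4900 = 0.1104  (Boeing)
Σw_i=1.0000  μᵀw=0.1660
σ²=wᵀΣw=λ₁·μ_p+λ₂ = 0.530367·0.166 + -0.049525 = 0.038516 ≈ 0.0385


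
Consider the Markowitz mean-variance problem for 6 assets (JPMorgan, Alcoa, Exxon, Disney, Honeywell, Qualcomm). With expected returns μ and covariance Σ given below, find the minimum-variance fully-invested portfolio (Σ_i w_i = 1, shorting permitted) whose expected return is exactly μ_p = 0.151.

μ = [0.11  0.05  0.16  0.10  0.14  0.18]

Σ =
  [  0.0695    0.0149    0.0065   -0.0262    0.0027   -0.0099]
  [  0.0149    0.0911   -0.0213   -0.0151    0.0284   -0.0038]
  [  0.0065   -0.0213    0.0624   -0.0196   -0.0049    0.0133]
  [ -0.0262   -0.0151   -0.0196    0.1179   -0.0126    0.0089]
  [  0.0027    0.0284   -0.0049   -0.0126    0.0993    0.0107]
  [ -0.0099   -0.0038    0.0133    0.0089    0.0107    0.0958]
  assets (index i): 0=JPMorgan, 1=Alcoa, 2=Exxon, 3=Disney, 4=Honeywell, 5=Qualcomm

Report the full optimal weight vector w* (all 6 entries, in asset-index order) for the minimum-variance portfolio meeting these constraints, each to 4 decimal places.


u=Σ⁻¹μ = [1.9775  0.9113  3.1028  1.9623  1.3515  1.3554]
v=Σ⁻¹𝟙 = [16.5506  14.7395  24.3472  18.4668  8.2256  6.7189]
a=μᵀu=1.388944  b=𝟙ᵀu=10.660767  c=𝟙ᵀv=89.048635  D=ac−b²=10.031600
λ₁=(c·0.151−b)/D = (89.048635·0.151−10.660767)/10.031600 = 0.277680
λ₂=(a−b·0.151)/D = (1.388944−10.660767·0.151)/10.031600 = -0.022014
w* = 0.277680·u + -0.022014·v:
  w_0 = 0.277680·1.9775 + -0.022014·16.5506 = 0.1848  (JPMorgan)
  w_1 = 0.277680·0.9113 + -0.022014·14.7395 = -0.0714  (Alcoa)
  w_2 = 0.277680·3.1028 + -0.022014·24.3472 = 0.3256  (Exxon)
  w_3 = 0.277680·1.9623 + -0.022014·18.4668 = 0.1384  (Disney)
  w_4 = 0.277680·1.3515 + -0.022014·8.2256 = 0.1942  (Honeywell)
  w_5 = 0.277680·1.3554 + -0.022014·6.7189 = 0.2285  (Qualcomm)
Σw_i=1.0000  μᵀw=0.1510
σ²=wᵀΣw=λ₁·μ_p+λ₂ = 0.277680·0.151 + -0.022014 = 0.019916 ≈ 0.0199

0.1848  -0.0714  0.3256  0.1384  0.1942  0.2285


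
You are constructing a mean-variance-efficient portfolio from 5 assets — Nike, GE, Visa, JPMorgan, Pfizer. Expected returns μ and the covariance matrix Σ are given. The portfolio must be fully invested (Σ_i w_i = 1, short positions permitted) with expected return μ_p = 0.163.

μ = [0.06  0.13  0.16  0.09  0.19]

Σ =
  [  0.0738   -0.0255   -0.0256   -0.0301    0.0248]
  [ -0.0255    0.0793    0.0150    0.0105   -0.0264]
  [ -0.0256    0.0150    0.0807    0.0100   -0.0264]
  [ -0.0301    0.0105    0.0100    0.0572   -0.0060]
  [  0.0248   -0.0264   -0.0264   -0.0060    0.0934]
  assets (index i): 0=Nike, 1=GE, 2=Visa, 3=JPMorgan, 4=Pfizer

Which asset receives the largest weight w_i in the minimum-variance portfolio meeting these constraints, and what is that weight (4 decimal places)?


Pfizer (0.4165)

p=Σ⁻¹μ = [2.6902  2.6470  3.0687  2.2901  3.0826]
q=Σ⁻¹𝟙 = [35.2647  21.0499  20.8841  30.1116  15.1302]
a=μᵀp=1.788321  b=𝟙ᵀp=13.778614  c=𝟙ᵀq=122.440540  D=ac−b²=29.112778
λ₁=(c·0.163−b)/D = (122.440540·0.163−13.778614)/29.112778 = 0.212250
λ₂=(a−b·0.163)/D = (1.788321−13.778614·0.163)/29.112778 = -0.015718
w* = 0.212250·p + -0.015718·q:
  w_0 = 0.212250·2.6902 + -0.015718·35.2647 = 0.0167  (Nike)
  w_1 = 0.212250·2.6470 + -0.015718·21.0499 = 0.2310  (GE)
  w_2 = 0.212250·3.0687 + -0.015718·20.8841 = 0.3231  (Visa)
  w_3 = 0.212250·2.2901 + -0.015718·30.1116 = 0.0128  (JPMorgan)
  w_4 = 0.212250·3.0826 + -0.015718·15.1302 = 0.4165  (Pfizer)
Σw_i=1.0000  μᵀw=0.1630
σ²=wᵀΣw=λ₁·μ_p+λ₂ = 0.212250·0.163 + -0.015718 = 0.018879 ≈ 0.0189


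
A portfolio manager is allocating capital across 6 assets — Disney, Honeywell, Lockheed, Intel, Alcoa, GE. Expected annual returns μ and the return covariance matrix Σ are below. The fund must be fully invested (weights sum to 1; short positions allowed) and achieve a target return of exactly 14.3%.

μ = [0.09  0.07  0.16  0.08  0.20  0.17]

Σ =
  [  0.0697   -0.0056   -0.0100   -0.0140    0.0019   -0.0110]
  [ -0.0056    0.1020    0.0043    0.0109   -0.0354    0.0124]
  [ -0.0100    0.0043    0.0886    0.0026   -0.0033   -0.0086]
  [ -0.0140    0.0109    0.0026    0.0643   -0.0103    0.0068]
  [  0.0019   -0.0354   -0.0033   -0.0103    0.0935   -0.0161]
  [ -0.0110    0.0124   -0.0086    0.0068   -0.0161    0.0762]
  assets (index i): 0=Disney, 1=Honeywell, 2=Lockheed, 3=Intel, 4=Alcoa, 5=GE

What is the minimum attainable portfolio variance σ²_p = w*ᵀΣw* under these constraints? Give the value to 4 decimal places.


0.0099

x=Σ⁻¹μ = [2.4953  1.3381  2.4133  1.6702  3.4184  3.2190]
y=Σ⁻¹𝟙 = [23.9073  13.4825  15.3895  19.2532  21.2299  18.8849]
a=μᵀx=2.068913  b=𝟙ᵀx=14.554410  c=𝟙ᵀy=112.147220  D=ac−b²=20.191976
λ₁=(c·0.143−b)/D = (112.147220·0.143−14.554410)/20.191976 = 0.073427
λ₂=(a−b·0.143)/D = (2.068913−14.554410·0.143)/20.191976 = -0.000613
w* = 0.073427·x + -0.000613·y:
  w_0 = 0.073427·2.4953 + -0.000613·23.9073 = 0.1686  (Disney)
  w_1 = 0.073427·1.3381 + -0.000613·13.4825 = 0.0900  (Honeywell)
  w_2 = 0.073427·2.4133 + -0.000613·15.3895 = 0.1678  (Lockheed)
  w_3 = 0.073427·1.6702 + -0.000613·19.2532 = 0.1108  (Intel)
  w_4 = 0.073427·3.4184 + -0.000613·21.2299 = 0.2380  (Alcoa)
  w_5 = 0.073427·3.2190 + -0.000613·18.8849 = 0.2248  (GE)
Σw_i=1.0000  μᵀw=0.1430
σ²=wᵀΣw=λ₁·μ_p+λ₂ = 0.073427·0.143 + -0.000613 = 0.009888 ≈ 0.0099


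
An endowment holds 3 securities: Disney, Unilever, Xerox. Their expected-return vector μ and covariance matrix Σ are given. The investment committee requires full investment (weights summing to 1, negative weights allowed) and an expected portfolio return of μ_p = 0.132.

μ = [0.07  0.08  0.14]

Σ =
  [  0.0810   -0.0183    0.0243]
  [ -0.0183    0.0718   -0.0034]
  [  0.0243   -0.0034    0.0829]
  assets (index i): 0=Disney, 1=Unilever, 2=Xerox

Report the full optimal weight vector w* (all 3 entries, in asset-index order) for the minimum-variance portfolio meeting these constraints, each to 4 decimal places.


x=Σ⁻¹μ = [0.7126  1.3686  1.5360]
y=Σ⁻¹𝟙 = [13.7483  17.8467  8.7647]
a=μᵀx=0.374411  b=𝟙ᵀx=3.617178  c=𝟙ᵀy=40.359729  D=ac−b²=2.027132
λ₁=(c·0.132−b)/D = (40.359729·0.132−3.617178)/2.027132 = 0.843707
λ₂=(a−b·0.132)/D = (0.374411−3.617178·0.132)/2.027132 = -0.050839
w* = 0.843707·x + -0.050839·y:
  w_0 = 0.843707·0.7126 + -0.050839·13.7483 = -0.0977  (Disney)
  w_1 = 0.843707·1.3686 + -0.050839·17.8467 = 0.2474  (Unilever)
  w_2 = 0.843707·1.5360 + -0.050839·8.7647 = 0.8504  (Xerox)
Σw_i=1.0000  μᵀw=0.1320
σ²=wᵀΣw=λ₁·μ_p+λ₂ = 0.843707·0.132 + -0.050839 = 0.060531 ≈ 0.0605

-0.0977  0.2474  0.8504


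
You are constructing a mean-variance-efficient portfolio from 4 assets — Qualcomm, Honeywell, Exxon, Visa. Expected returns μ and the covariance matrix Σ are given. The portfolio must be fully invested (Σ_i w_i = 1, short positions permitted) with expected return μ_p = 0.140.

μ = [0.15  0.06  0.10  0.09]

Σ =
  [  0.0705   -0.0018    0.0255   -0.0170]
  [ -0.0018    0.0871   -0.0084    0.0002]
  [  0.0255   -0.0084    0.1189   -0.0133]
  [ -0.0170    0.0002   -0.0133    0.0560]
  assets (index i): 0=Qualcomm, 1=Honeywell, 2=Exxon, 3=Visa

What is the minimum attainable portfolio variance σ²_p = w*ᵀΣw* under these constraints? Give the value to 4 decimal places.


0.0413

u=Σ⁻¹μ = [2.5255  0.7968  0.6378  2.5225]
v=Σ⁻¹𝟙 = [17.5441  12.5910  8.3473  25.1205]
a=μᵀu=0.717446  b=𝟙ᵀu=6.482645  c=𝟙ᵀv=63.602858  D=ac−b²=3.606925
λ₁=(c·0.140−b)/D = (63.602858·0.140−6.482645)/3.606925 = 0.671418
λ₂=(a−b·0.140)/D = (0.717446−6.482645·0.140)/3.606925 = -0.052711
w* = 0.671418·u + -0.052711·v:
  w_0 = 0.671418·2.5255 + -0.052711·17.5441 = 0.7709  (Qualcomm)
  w_1 = 0.671418·0.7968 + -0.052711·12.5910 = -0.1287  (Honeywell)
  w_2 = 0.671418·0.6378 + -0.052711·8.3473 = -0.0117  (Exxon)
  w_3 = 0.671418·2.5225 + -0.052711·25.1205 = 0.3695  (Visa)
Σw_i=1.0000  μᵀw=0.1400
σ²=wᵀΣw=λ₁·μ_p+λ₂ = 0.671418·0.140 + -0.052711 = 0.041288 ≈ 0.0413
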